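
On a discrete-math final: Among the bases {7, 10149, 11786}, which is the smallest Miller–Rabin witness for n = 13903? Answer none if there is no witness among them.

none

n − 1 = 13902 = 2^1 · 6951, so s = 1 and d = 6951.
Base 7: x_0 = 7^6951 mod 13903 = 13902. x_0 = 13902 ≡ −1, so 7 is not a witness.
Base 10149: x_0 = 10149^6951 mod 13903 = 13902. x_0 = 13902 ≡ −1, so 10149 is not a witness.
Base 11786: x_0 = 11786^6951 mod 13903 = 13902. x_0 = 13902 ≡ −1, so 11786 is not a witness.
No listed base is a witness for 13903.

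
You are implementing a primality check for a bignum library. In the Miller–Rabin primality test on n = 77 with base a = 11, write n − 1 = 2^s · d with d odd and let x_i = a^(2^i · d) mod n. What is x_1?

n − 1 = 76 = 2^2 · 19, so s = 2 and d = 19.
x_0 = 11^19 mod 77 = 11.
x_1 = 11^2 mod 77 = 44.

44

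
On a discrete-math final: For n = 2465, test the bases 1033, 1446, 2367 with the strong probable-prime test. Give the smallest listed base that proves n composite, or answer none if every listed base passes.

n − 1 = 2464 = 2^5 · 77, so s = 5 and d = 77.
Base 1033: x_0 = 1033^77 mod 2465 = 1288. x_0 is neither 1 nor 2464, so continue squaring. x_1 = 1288^2 mod 2465 = 2464. x_1 ≡ −1, so 1033 is not a witness.
Base 1446: x_0 = 1446^77 mod 2465 = 1. x_0 = 1, so 1446 is not a witness.
Base 2367: x_0 = 2367^77 mod 2465 = 157. x_0 is neither 1 nor 2464, so continue squaring. x_1 = 157^2 mod 2465 = 2464. x_1 ≡ −1, so 2367 is not a witness.
No listed base is a witness for 2465.

none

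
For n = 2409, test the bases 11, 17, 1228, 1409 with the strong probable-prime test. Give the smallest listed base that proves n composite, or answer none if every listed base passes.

n − 1 = 2408 = 2^3 · 301, so s = 3 and d = 301.
Base 11: x_0 = 11^301 mod 2409 = 902. x_0 is neither 1 nor 2408, so continue squaring. x_1 = 902^2 mod 2409 = 1771. x_2 = 1771^2 mod 2409 = 2332. Reached i = s−1 = 2 without hitting −1: 11 is a Miller–Rabin witness and 2409 is composite.
Base 17: x_0 = 17^301 mod 2409 = 1370. x_0 is neither 1 nor 2408, so continue squaring. x_1 = 1370^2 mod 2409 = 289. x_2 = 289^2 mod 2409 = 1615. Reached i = s−1 = 2 without hitting −1: 17 is a Miller–Rabin witness and 2409 is composite.
Base 1228: x_0 = 1228^301 mod 2409 = 469. x_0 is neither 1 nor 2408, so continue squaring. x_1 = 469^2 mod 2409 = 742. x_2 = 742^2 mod 2409 = 1312. Reached i = s−1 = 2 without hitting −1: 1228 is a Miller–Rabin witness and 2409 is composite.
Base 1409: x_0 = 1409^301 mod 2409 = 2168. x_0 is neither 1 nor 2408, so continue squaring. x_1 = 2168^2 mod 2409 = 265. x_2 = 265^2 mod 2409 = 364. Reached i = s−1 = 2 without hitting −1: 1409 is a Miller–Rabin witness and 2409 is composite.
The smallest witness among the given bases is 11.

11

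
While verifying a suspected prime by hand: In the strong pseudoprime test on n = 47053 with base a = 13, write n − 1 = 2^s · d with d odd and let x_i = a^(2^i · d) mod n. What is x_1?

n − 1 = 47052 = 2^2 · 11763, so s = 2 and d = 11763.
x_0 = 13^11763 mod 47053 = 1142.
x_1 = 1142^2 mod 47053 = 33733.

33733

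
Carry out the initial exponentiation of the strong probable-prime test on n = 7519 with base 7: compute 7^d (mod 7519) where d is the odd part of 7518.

1920

n − 1 = 7518 = 2^1 · 3759, so s = 1 and d = 3759.
Repeated squaring mod 7519: 7^1 ≡ 7, 7^2 ≡ 49, 7^4 ≡ 2401, 7^8 ≡ 5247, 7^16 ≡ 3950, 7^32 ≡ 575, 7^64 ≡ 7308, 7^128 ≡ 6926, 7^256 ≡ 5775, 7^512 ≡ 3860, 7^1024 ≡ 4461, 7^2048 ≡ 5247.
3759 = 2048 + 1024 + 512 + 128 + 32 + 8 + 4 + 2 + 1, so 7^3759 ≡ 5247·4461·3860·6926·575·5247·2401·49·7 ≡ 1920 (mod 7519).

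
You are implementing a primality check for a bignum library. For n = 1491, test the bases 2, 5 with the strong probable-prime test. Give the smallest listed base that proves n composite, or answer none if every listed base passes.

2

n − 1 = 1490 = 2^1 · 745, so s = 1 and d = 745.
Base 2: x_0 = 2^745 mod 1491 = 527. x_0 ∉ {1, 1490} and s = 1, so 2 is a Miller–Rabin witness and 1491 is composite.
Base 5: x_0 = 5^745 mod 1491 = 782. x_0 ∉ {1, 1490} and s = 1, so 5 is a Miller–Rabin witness and 1491 is composite.
The smallest witness among the given bases is 2.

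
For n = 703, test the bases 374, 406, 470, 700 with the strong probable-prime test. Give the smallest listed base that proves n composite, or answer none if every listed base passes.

406

n − 1 = 702 = 2^1 · 351, so s = 1 and d = 351.
Base 374: x_0 = 374^351 mod 703 = 702. x_0 = 702 ≡ −1, so 374 is not a witness.
Base 406: x_0 = 406^351 mod 703 = 628. x_0 ∉ {1, 702} and s = 1, so 406 is a Miller–Rabin witness and 703 is composite.
Base 470: x_0 = 470^351 mod 703 = 75. x_0 ∉ {1, 702} and s = 1, so 470 is a Miller–Rabin witness and 703 is composite.
Base 700: x_0 = 700^351 mod 703 = 1. x_0 = 1, so 700 is not a witness.
The smallest witness among the given bases is 406.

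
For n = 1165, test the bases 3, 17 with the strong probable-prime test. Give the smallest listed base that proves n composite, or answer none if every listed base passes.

n − 1 = 1164 = 2^2 · 291, so s = 2 and d = 291.
Base 3: x_0 = 3^291 mod 1165 = 432. x_0 is neither 1 nor 1164, so continue squaring. x_1 = 432^2 mod 1165 = 224. Reached i = s−1 = 1 without hitting −1: 3 is a Miller–Rabin witness and 1165 is composite.
Base 17: x_0 = 17^291 mod 1165 = 348. x_0 is neither 1 nor 1164, so continue squaring. x_1 = 348^2 mod 1165 = 1109. Reached i = s−1 = 1 without hitting −1: 17 is a Miller–Rabin witness and 1165 is composite.
The smallest witness among the given bases is 3.

3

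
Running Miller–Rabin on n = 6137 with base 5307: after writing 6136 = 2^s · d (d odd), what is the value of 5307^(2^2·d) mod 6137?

n − 1 = 6136 = 2^3 · 767, so s = 3 and d = 767.
Repeated squaring mod 6137: 5307^1 ≡ 5307, 5307^2 ≡ 1556, 5307^4 ≡ 3158, 5307^8 ≡ 339, 5307^16 ≡ 4455, 5307^32 ≡ 6104, 5307^64 ≡ 1089, 5307^128 ≡ 1480, 5307^256 ≡ 5628, 5307^512 ≡ 1327.
767 = 512 + 128 + 64 + 32 + 16 + 8 + 4 + 2 + 1, so 5307^767 ≡ 1327·1480·1089·6104·4455·339·3158·1556·5307 ≡ 1043 (mod 6137).
x_0 = 1043.
x_1 = 1043^2 mod 6137 = 1600.
x_2 = 1600^2 mod 6137 = 871.

871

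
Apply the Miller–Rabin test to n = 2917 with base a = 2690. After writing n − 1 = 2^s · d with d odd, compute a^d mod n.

54

n − 1 = 2916 = 2^2 · 729, so s = 2 and d = 729.
By repeated squaring, 2690^729 ≡ 54 (mod 2917).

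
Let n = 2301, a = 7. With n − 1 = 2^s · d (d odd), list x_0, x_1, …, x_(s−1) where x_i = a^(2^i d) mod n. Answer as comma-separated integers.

n − 1 = 2300 = 2^2 · 575, so s = 2 and d = 575.
x_0 = 7^575 mod 2301 = 730.
x_1 = 730^2 mod 2301 = 1369.

730, 1369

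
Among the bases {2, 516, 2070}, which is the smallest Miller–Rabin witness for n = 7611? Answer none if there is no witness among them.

n − 1 = 7610 = 2^1 · 3805, so s = 1 and d = 3805.
Base 2: x_0 = 2^3805 mod 7611 = 113. x_0 ∉ {1, 7610} and s = 1, so 2 is a Miller–Rabin witness and 7611 is composite.
Base 516: x_0 = 516^3805 mod 7611 = 387. x_0 ∉ {1, 7610} and s = 1, so 516 is a Miller–Rabin witness and 7611 is composite.
Base 2070: x_0 = 2070^3805 mod 7611 = 2586. x_0 ∉ {1, 7610} and s = 1, so 2070 is a Miller–Rabin witness and 7611 is composite.
The smallest witness among the given bases is 2.

2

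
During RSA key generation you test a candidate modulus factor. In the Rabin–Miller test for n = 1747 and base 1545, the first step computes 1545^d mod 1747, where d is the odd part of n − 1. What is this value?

1

n − 1 = 1746 = 2^1 · 873, so s = 1 and d = 873.
Repeated squaring mod 1747: 1545^1 ≡ 1545, 1545^2 ≡ 623, 1545^4 ≡ 295, 1545^8 ≡ 1422, 1545^16 ≡ 805, 1545^32 ≡ 1635, 1545^64 ≡ 315, 1545^128 ≡ 1393, 1545^256 ≡ 1279, 1545^512 ≡ 649.
873 = 512 + 256 + 64 + 32 + 8 + 1, so 1545^873 ≡ 649·1279·315·1635·1422·1545 ≡ 1 (mod 1747).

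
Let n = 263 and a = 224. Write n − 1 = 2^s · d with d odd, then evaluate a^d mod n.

262

n − 1 = 262 = 2^1 · 131, so s = 1 and d = 131.
Repeated squaring mod 263: 224^1 ≡ 224, 224^2 ≡ 206, 224^4 ≡ 93, 224^8 ≡ 233, 224^16 ≡ 111, 224^32 ≡ 223, 224^64 ≡ 22, 224^128 ≡ 221.
131 = 128 + 2 + 1, so 224^131 ≡ 221·206·224 ≡ 262 (mod 263).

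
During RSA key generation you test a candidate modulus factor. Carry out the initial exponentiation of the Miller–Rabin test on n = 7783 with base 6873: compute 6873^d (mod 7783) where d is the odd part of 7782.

n − 1 = 7782 = 2^1 · 3891, so s = 1 and d = 3891.
6873^3891 mod 7783 = 3742.

3742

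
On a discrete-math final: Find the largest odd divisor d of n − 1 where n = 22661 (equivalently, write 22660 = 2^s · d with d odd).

Halving: 22660 → 11330 → 5665; 5665 is odd.
So 22660 = 2^2 · 5665.

5665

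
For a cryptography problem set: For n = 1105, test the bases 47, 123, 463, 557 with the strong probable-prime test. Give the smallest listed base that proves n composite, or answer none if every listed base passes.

n − 1 = 1104 = 2^4 · 69, so s = 4 and d = 69.
Base 47: x_0 = 47^69 mod 1105 = 47. x_0 is neither 1 nor 1104, so continue squaring. x_1 = 47^2 mod 1105 = 1104. x_1 ≡ −1, so 47 is not a witness.
Base 123: x_0 = 123^69 mod 1105 = 1058. x_0 is neither 1 nor 1104, so continue squaring. x_1 = 1058^2 mod 1105 = 1104. x_1 ≡ −1, so 123 is not a witness.
Base 463: x_0 = 463^69 mod 1105 = 463. x_0 is neither 1 nor 1104, so continue squaring. x_1 = 463^2 mod 1105 = 1104. x_1 ≡ −1, so 463 is not a witness.
Base 557: x_0 = 557^69 mod 1105 = 47. x_0 is neither 1 nor 1104, so continue squaring. x_1 = 47^2 mod 1105 = 1104. x_1 ≡ −1, so 557 is not a witness.
No listed base is a witness for 1105.

none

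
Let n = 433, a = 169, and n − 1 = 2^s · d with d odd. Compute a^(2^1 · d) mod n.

n − 1 = 432 = 2^4 · 27, so s = 4 and d = 27.
x_0 = 169^27 mod 433 = 179.
x_1 = 179^2 mod 433 = 432.

432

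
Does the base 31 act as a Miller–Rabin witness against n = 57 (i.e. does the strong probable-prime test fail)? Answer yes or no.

n − 1 = 56 = 2^3 · 7, so s = 3 and d = 7.
Repeated squaring mod 57: 31^1 ≡ 31, 31^2 ≡ 49, 31^4 ≡ 7.
7 = 4 + 2 + 1, so 31^7 ≡ 7·49·31 ≡ 31 (mod 57).
x_0 = 31^7 mod 57 = 31.
x_0 is neither 1 nor 56, so continue squaring.
x_1 = 31^2 mod 57 = 49.
x_2 = 49^2 mod 57 = 7.
Reached i = s−1 = 2 without hitting −1: 31 is a Miller–Rabin witness and 57 is composite.

yes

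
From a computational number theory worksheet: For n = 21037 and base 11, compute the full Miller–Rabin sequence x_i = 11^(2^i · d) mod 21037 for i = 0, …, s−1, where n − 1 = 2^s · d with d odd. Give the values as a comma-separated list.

n − 1 = 21036 = 2^2 · 5259, so s = 2 and d = 5259.
x_0 = 11^5259 mod 21037 = 13984.
x_1 = 13984^2 mod 21037 = 13341.

13984, 13341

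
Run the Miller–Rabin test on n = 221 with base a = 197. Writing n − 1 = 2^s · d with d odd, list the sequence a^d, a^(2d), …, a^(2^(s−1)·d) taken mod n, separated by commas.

n − 1 = 220 = 2^2 · 55, so s = 2 and d = 55.
x_0 = 197^55 mod 221 = 141.
x_1 = 141^2 mod 221 = 212.

141, 212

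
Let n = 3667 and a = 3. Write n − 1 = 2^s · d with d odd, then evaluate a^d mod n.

962

n − 1 = 3666 = 2^1 · 1833, so s = 1 and d = 1833.
3^1833 mod 3667 = 962.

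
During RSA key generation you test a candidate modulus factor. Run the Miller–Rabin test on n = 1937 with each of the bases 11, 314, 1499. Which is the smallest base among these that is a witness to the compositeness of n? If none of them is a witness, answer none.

n − 1 = 1936 = 2^4 · 121, so s = 4 and d = 121.
Base 11: x_0 = 11^121 mod 1937 = 1740. x_0 is neither 1 nor 1936, so continue squaring. x_1 = 1740^2 mod 1937 = 69. x_2 = 69^2 mod 1937 = 887. x_3 = 887^2 mod 1937 = 347. Reached i = s−1 = 3 without hitting −1: 11 is a Miller–Rabin witness and 1937 is composite.
Base 314: x_0 = 314^121 mod 1937 = 691. x_0 is neither 1 nor 1936, so continue squaring. x_1 = 691^2 mod 1937 = 979. x_2 = 979^2 mod 1937 = 1563. x_3 = 1563^2 mod 1937 = 412. Reached i = s−1 = 3 without hitting −1: 314 is a Miller–Rabin witness and 1937 is composite.
Base 1499: x_0 = 1499^121 mod 1937 = 1551. x_0 is neither 1 nor 1936, so continue squaring. x_1 = 1551^2 mod 1937 = 1784. x_2 = 1784^2 mod 1937 = 165. x_3 = 165^2 mod 1937 = 107. Reached i = s−1 = 3 without hitting −1: 1499 is a Miller–Rabin witness and 1937 is composite.
The smallest witness among the given bases is 11.

11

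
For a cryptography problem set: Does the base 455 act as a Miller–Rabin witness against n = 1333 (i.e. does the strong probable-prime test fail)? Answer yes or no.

n − 1 = 1332 = 2^2 · 333, so s = 2 and d = 333.
x_0 = 455^333 mod 1333 = 1325.
x_0 is neither 1 nor 1332, so continue squaring.
x_1 = 1325^2 mod 1333 = 64.
Reached i = s−1 = 1 without hitting −1: 455 is a Miller–Rabin witness and 1333 is composite.

yes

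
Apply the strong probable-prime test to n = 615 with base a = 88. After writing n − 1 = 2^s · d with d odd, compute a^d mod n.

n − 1 = 614 = 2^1 · 307, so s = 1 and d = 307.
88^307 mod 615 = 217.

217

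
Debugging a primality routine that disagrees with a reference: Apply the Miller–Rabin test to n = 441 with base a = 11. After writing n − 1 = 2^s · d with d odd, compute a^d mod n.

74

n − 1 = 440 = 2^3 · 55, so s = 3 and d = 55.
Repeated squaring mod 441: 11^1 ≡ 11, 11^2 ≡ 121, 11^4 ≡ 88, 11^8 ≡ 247, 11^16 ≡ 151, 11^32 ≡ 310.
55 = 32 + 16 + 4 + 2 + 1, so 11^55 ≡ 310·151·88·121·11 ≡ 74 (mod 441).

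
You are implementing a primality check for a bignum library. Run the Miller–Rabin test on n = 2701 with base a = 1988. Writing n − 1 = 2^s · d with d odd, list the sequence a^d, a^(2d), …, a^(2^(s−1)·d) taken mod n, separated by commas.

1701, 630

n − 1 = 2700 = 2^2 · 675, so s = 2 and d = 675.
x_0 = 1988^675 mod 2701 = 1701.
x_1 = 1701^2 mod 2701 = 630.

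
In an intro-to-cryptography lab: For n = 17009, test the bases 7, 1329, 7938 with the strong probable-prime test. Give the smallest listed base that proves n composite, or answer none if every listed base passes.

7

n − 1 = 17008 = 2^4 · 1063, so s = 4 and d = 1063.
Base 7: x_0 = 7^1063 mod 17009 = 11637. x_0 is neither 1 nor 17008, so continue squaring. x_1 = 11637^2 mod 17009 = 11120. x_2 = 11120^2 mod 17009 = 15979. x_3 = 15979^2 mod 17009 = 6342. Reached i = s−1 = 3 without hitting −1: 7 is a Miller–Rabin witness and 17009 is composite.
Base 1329: x_0 = 1329^1063 mod 17009 = 10917. x_0 is neither 1 nor 17008, so continue squaring. x_1 = 10917^2 mod 17009 = 15835. x_2 = 15835^2 mod 17009 = 547. x_3 = 547^2 mod 17009 = 10056. Reached i = s−1 = 3 without hitting −1: 1329 is a Miller–Rabin witness and 17009 is composite.
Base 7938: x_0 = 7938^1063 mod 17009 = 19. x_0 is neither 1 nor 17008, so continue squaring. x_1 = 19^2 mod 17009 = 361. x_2 = 361^2 mod 17009 = 11258. x_3 = 11258^2 mod 17009 = 8505. Reached i = s−1 = 3 without hitting −1: 7938 is a Miller–Rabin witness and 17009 is composite.
The smallest witness among the given bases is 7.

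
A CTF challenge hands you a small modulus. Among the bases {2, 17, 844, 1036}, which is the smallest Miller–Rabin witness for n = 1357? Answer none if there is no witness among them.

2

n − 1 = 1356 = 2^2 · 339, so s = 2 and d = 339.
Base 2: x_0 = 2^339 mod 1357 = 857. x_0 is neither 1 nor 1356, so continue squaring. x_1 = 857^2 mod 1357 = 312. Reached i = s−1 = 1 without hitting −1: 2 is a Miller–Rabin witness and 1357 is composite.
Base 17: x_0 = 17^339 mod 1357 = 1088. x_0 is neither 1 nor 1356, so continue squaring. x_1 = 1088^2 mod 1357 = 440. Reached i = s−1 = 1 without hitting −1: 17 is a Miller–Rabin witness and 1357 is composite.
Base 844: x_0 = 844^339 mod 1357 = 1135. x_0 is neither 1 nor 1356, so continue squaring. x_1 = 1135^2 mod 1357 = 432. Reached i = s−1 = 1 without hitting −1: 844 is a Miller–Rabin witness and 1357 is composite.
Base 1036: x_0 = 1036^339 mod 1357 = 1059. x_0 is neither 1 nor 1356, so continue squaring. x_1 = 1059^2 mod 1357 = 599. Reached i = s−1 = 1 without hitting −1: 1036 is a Miller–Rabin witness and 1357 is composite.
The smallest witness among the given bases is 2.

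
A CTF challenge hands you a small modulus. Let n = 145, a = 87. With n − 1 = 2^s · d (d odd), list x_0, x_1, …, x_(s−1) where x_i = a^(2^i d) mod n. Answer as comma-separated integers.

n − 1 = 144 = 2^4 · 9, so s = 4 and d = 9.
x_0 = 87^9 mod 145 = 87.
x_1 = 87^2 mod 145 = 29.
x_2 = 29^2 mod 145 = 116.
x_3 = 116^2 mod 145 = 116.

87, 29, 116, 116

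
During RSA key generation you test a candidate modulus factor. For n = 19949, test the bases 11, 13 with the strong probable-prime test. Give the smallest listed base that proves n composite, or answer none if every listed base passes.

n − 1 = 19948 = 2^2 · 4987, so s = 2 and d = 4987.
Base 11: x_0 = 11^4987 mod 19949 = 18734. x_0 is neither 1 nor 19948, so continue squaring. x_1 = 18734^2 mod 19949 = 19948. x_1 ≡ −1, so 11 is not a witness.
Base 13: x_0 = 13^4987 mod 19949 = 1215. x_0 is neither 1 nor 19948, so continue squaring. x_1 = 1215^2 mod 19949 = 19948. x_1 ≡ −1, so 13 is not a witness.
No listed base is a witness for 19949.

none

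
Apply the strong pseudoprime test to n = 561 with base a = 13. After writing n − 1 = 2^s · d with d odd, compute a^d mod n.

208

n − 1 = 560 = 2^4 · 35, so s = 4 and d = 35.
13^35 mod 561 = 208.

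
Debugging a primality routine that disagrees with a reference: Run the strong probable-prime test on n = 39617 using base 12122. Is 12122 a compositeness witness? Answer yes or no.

n − 1 = 39616 = 2^6 · 619, so s = 6 and d = 619.
x_0 = 12122^619 mod 39617 = 11009.
x_0 is neither 1 nor 39616, so continue squaring.
x_1 = 11009^2 mod 39617 = 9678.
x_2 = 9678^2 mod 39617 = 9096.
x_3 = 9096^2 mod 39617 = 16920.
x_4 = 16920^2 mod 39617 = 13958.
x_5 = 13958^2 mod 39617 = 28975.
Reached i = s−1 = 5 without hitting −1: 12122 is a Miller–Rabin witness and 39617 is composite.

yes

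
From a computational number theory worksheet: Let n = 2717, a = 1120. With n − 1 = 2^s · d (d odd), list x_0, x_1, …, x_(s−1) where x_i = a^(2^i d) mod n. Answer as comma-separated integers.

2260, 2357

n − 1 = 2716 = 2^2 · 679, so s = 2 and d = 679.
x_0 = 1120^679 mod 2717 = 2260.
x_1 = 2260^2 mod 2717 = 2357.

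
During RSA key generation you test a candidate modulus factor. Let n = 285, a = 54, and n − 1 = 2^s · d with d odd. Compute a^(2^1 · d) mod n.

n − 1 = 284 = 2^2 · 71, so s = 2 and d = 71.
x_0 = 54^71 mod 285 = 234.
x_1 = 234^2 mod 285 = 36.

36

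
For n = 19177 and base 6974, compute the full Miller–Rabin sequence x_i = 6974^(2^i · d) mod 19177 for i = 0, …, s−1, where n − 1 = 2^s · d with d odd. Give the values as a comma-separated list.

4130, 8547, 6016

n − 1 = 19176 = 2^3 · 2397, so s = 3 and d = 2397.
x_0 = 6974^2397 mod 19177 = 4130.
x_1 = 4130^2 mod 19177 = 8547.
x_2 = 8547^2 mod 19177 = 6016.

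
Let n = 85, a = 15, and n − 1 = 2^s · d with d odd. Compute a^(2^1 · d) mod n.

n − 1 = 84 = 2^2 · 21, so s = 2 and d = 21.
x_0 = 15^21 mod 85 = 70.
x_1 = 70^2 mod 85 = 55.

55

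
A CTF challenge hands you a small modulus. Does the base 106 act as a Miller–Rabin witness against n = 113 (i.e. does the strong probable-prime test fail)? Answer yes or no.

no

n − 1 = 112 = 2^4 · 7, so s = 4 and d = 7.
x_0 = 106^7 mod 113 = 1.
x_0 = 1, so 106 is not a witness.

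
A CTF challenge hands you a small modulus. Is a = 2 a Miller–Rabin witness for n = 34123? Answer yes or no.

no

n − 1 = 34122 = 2^1 · 17061, so s = 1 and d = 17061.
Repeated squaring mod 34123: 2^1 ≡ 2, 2^2 ≡ 4, 2^4 ≡ 16, 2^8 ≡ 256, 2^16 ≡ 31413, 2^32 ≡ 7655, 2^64 ≡ 9834, 2^128 ≡ 2974, 2^256 ≡ 6819, 2^512 ≡ 23235, 2^1024 ≡ 5242, 2^2048 ≡ 9549, 2^4096 ≡ 6745, 2^8192 ≡ 9066, 2^16384 ≡ 24172.
17061 = 16384 + 512 + 128 + 32 + 4 + 1, so 2^17061 ≡ 24172·23235·2974·7655·16·2 ≡ 34122 (mod 34123).
x_0 = 2^17061 mod 34123 = 34122.
x_0 = 34122 ≡ −1, so 2 is not a witness.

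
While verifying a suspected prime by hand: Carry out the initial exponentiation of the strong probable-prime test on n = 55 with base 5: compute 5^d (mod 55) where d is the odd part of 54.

25

n − 1 = 54 = 2^1 · 27, so s = 1 and d = 27.
5^27 mod 55 = 25.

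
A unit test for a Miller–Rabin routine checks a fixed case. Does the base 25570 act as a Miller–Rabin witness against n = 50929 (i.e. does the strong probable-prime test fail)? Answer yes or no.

n − 1 = 50928 = 2^4 · 3183, so s = 4 and d = 3183.
Repeated squaring mod 50929: 25570^1 ≡ 25570, 25570^2 ≡ 49327, 25570^4 ≡ 19954, 25570^8 ≡ 50123, 25570^16 ≡ 38488, 25570^32 ≡ 5250, 25570^64 ≡ 9911, 25570^128 ≡ 36809, 25570^256 ≡ 38294, 25570^512 ≡ 31739, 25570^1024 ≡ 39430, 25570^2048 ≡ 15317.
3183 = 2048 + 1024 + 64 + 32 + 8 + 4 + 2 + 1, so 25570^3183 ≡ 15317·39430·9911·5250·50123·19954·49327·25570 ≡ 1842 (mod 50929).
x_0 = 25570^3183 mod 50929 = 1842.
x_0 is neither 1 nor 50928, so continue squaring.
x_1 = 1842^2 mod 50929 = 31650.
x_2 = 31650^2 mod 50929 = 50928.
x_2 ≡ −1, so 25570 is not a witness.

no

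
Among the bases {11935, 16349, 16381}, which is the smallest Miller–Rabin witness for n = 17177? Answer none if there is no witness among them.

11935

n − 1 = 17176 = 2^3 · 2147, so s = 3 and d = 2147.
Base 11935: x_0 = 11935^2147 mod 17177 = 4900. x_0 is neither 1 nor 17176, so continue squaring. x_1 = 4900^2 mod 17177 = 13731. x_2 = 13731^2 mod 17177 = 5609. Reached i = s−1 = 2 without hitting −1: 11935 is a Miller–Rabin witness and 17177 is composite.
Base 16349: x_0 = 16349^2147 mod 17177 = 6580. x_0 is neither 1 nor 17176, so continue squaring. x_1 = 6580^2 mod 17177 = 10360. x_2 = 10360^2 mod 17177 = 7704. Reached i = s−1 = 2 without hitting −1: 16349 is a Miller–Rabin witness and 17177 is composite.
Base 16381: x_0 = 16381^2147 mod 17177 = 7792. x_0 is neither 1 nor 17176, so continue squaring. x_1 = 7792^2 mod 17177 = 11746. x_2 = 11746^2 mod 17177 = 2852. Reached i = s−1 = 2 without hitting −1: 16381 is a Miller–Rabin witness and 17177 is composite.
The smallest witness among the given bases is 11935.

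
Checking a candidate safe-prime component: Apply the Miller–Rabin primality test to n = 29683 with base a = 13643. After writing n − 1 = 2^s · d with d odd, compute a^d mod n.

29682

n − 1 = 29682 = 2^1 · 14841, so s = 1 and d = 14841.
By repeated squaring, 13643^14841 ≡ 29682 (mod 29683).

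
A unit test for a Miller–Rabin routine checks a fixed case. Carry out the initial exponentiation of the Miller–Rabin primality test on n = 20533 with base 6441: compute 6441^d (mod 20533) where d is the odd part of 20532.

n − 1 = 20532 = 2^2 · 5133, so s = 2 and d = 5133.
Repeated squaring mod 20533: 6441^1 ≡ 6441, 6441^2 ≡ 9821, 6441^4 ≡ 8540, 6441^8 ≡ 18917, 6441^16 ≡ 3765, 6441^32 ≡ 7455, 6441^64 ≡ 14727, 6441^128 ≡ 14983, 6441^256 ≡ 3000, 6441^512 ≡ 6546, 6441^1024 ≡ 18278, 6441^2048 ≡ 13374, 6441^4096 ≡ 913.
5133 = 4096 + 1024 + 8 + 4 + 1, so 6441^5133 ≡ 913·18278·18917·8540·6441 ≡ 1 (mod 20533).

1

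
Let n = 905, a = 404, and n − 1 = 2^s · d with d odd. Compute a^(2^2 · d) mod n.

n − 1 = 904 = 2^3 · 113, so s = 3 and d = 113.
x_0 = 404^113 mod 905 = 59.
x_1 = 59^2 mod 905 = 766.
x_2 = 766^2 mod 905 = 316.

316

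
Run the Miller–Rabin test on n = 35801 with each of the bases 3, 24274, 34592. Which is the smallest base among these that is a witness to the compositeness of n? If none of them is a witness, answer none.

n − 1 = 35800 = 2^3 · 4475, so s = 3 and d = 4475.
Base 3: x_0 = 3^4475 mod 35801 = 14078. x_0 is neither 1 nor 35800, so continue squaring. x_1 = 14078^2 mod 35801 = 31549. x_2 = 31549^2 mod 35801 = 35800. x_2 ≡ −1, so 3 is not a witness.
Base 24274: x_0 = 24274^4475 mod 35801 = 35800. x_0 = 35800 ≡ −1, so 24274 is not a witness.
Base 34592: x_0 = 34592^4475 mod 35801 = 4252. x_0 is neither 1 nor 35800, so continue squaring. x_1 = 4252^2 mod 35801 = 35800. x_1 ≡ −1, so 34592 is not a witness.
No listed base is a witness for 35801.

none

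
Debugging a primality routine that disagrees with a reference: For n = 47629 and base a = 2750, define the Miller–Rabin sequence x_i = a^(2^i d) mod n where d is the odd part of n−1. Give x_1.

1

n − 1 = 47628 = 2^2 · 11907, so s = 2 and d = 11907.
x_0 = 2750^11907 mod 47629 = 1.
x_1 = 1^2 mod 47629 = 1.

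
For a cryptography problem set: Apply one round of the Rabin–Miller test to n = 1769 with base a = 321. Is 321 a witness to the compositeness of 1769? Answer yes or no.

n − 1 = 1768 = 2^3 · 221, so s = 3 and d = 221.
x_0 = 321^221 mod 1769 = 330.
x_0 is neither 1 nor 1768, so continue squaring.
x_1 = 330^2 mod 1769 = 991.
x_2 = 991^2 mod 1769 = 286.
Reached i = s−1 = 2 without hitting −1: 321 is a Miller–Rabin witness and 1769 is composite.

yes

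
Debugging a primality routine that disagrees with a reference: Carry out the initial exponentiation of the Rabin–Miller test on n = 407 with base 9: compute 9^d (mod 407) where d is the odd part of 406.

n − 1 = 406 = 2^1 · 203, so s = 1 and d = 203.
By repeated squaring, 9^203 ≡ 256 (mod 407).

256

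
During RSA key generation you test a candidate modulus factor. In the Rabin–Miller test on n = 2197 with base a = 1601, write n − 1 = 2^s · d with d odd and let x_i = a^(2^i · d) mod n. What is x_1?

n − 1 = 2196 = 2^2 · 549, so s = 2 and d = 549.
x_0 = 1601^549 mod 2197 = 1422.
x_1 = 1422^2 mod 2197 = 844.

844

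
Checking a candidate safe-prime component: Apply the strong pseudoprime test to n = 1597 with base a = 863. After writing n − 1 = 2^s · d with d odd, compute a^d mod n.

987

n − 1 = 1596 = 2^2 · 399, so s = 2 and d = 399.
863^399 mod 1597 = 987.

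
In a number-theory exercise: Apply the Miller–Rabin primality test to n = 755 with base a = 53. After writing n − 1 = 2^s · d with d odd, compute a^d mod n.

513

n − 1 = 754 = 2^1 · 377, so s = 1 and d = 377.
53^377 mod 755 = 513.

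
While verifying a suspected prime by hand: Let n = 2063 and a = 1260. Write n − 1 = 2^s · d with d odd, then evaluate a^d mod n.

2062

n − 1 = 2062 = 2^1 · 1031, so s = 1 and d = 1031.
1260^1031 mod 2063 = 2062.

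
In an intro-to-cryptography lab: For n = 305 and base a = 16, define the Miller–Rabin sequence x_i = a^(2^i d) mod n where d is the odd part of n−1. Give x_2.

n − 1 = 304 = 2^4 · 19, so s = 4 and d = 19.
Repeated squaring mod 305: 16^1 ≡ 16, 16^2 ≡ 256, 16^4 ≡ 266, 16^8 ≡ 301, 16^16 ≡ 16.
19 = 16 + 2 + 1, so 16^19 ≡ 16·256·16 ≡ 266 (mod 305).
x_0 = 266.
x_1 = 266^2 mod 305 = 301.
x_2 = 301^2 mod 305 = 16.

16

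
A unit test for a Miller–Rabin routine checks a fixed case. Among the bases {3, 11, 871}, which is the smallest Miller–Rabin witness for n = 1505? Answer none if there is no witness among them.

3

n − 1 = 1504 = 2^5 · 47, so s = 5 and d = 47.
Base 3: x_0 = 3^47 mod 1505 = 1447. x_0 is neither 1 nor 1504, so continue squaring. x_1 = 1447^2 mod 1505 = 354. x_2 = 354^2 mod 1505 = 401. x_3 = 401^2 mod 1505 = 1271. x_4 = 1271^2 mod 1505 = 576. Reached i = s−1 = 4 without hitting −1: 3 is a Miller–Rabin witness and 1505 is composite.
Base 11: x_0 = 11^47 mod 1505 = 16. x_0 is neither 1 nor 1504, so continue squaring. x_1 = 16^2 mod 1505 = 256. x_2 = 256^2 mod 1505 = 821. x_3 = 821^2 mod 1505 = 1306. x_4 = 1306^2 mod 1505 = 471. Reached i = s−1 = 4 without hitting −1: 11 is a Miller–Rabin witness and 1505 is composite.
Base 871: x_0 = 871^47 mod 1505 = 446. x_0 is neither 1 nor 1504, so continue squaring. x_1 = 446^2 mod 1505 = 256. x_2 = 256^2 mod 1505 = 821. x_3 = 821^2 mod 1505 = 1306. x_4 = 1306^2 mod 1505 = 471. Reached i = s−1 = 4 without hitting −1: 871 is a Miller–Rabin witness and 1505 is composite.
The smallest witness among the given bases is 3.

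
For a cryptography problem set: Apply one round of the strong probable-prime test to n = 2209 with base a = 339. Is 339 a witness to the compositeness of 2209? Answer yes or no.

no

n − 1 = 2208 = 2^5 · 69, so s = 5 and d = 69.
x_0 = 339^69 mod 2209 = 2208.
x_0 = 2208 ≡ −1, so 339 is not a witness.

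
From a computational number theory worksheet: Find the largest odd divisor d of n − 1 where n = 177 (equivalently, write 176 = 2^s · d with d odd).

11

Halving: 176 → 88 → 44 → 22 → 11; 11 is odd.
So 176 = 2^4 · 11.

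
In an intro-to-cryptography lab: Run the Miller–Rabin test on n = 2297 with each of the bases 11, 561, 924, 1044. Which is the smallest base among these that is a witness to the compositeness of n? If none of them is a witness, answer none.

n − 1 = 2296 = 2^3 · 287, so s = 3 and d = 287.
Base 11: x_0 = 11^287 mod 2297 = 1. x_0 = 1, so 11 is not a witness.
Base 561: x_0 = 561^287 mod 2297 = 1407. x_0 is neither 1 nor 2296, so continue squaring. x_1 = 1407^2 mod 2297 = 1932. x_2 = 1932^2 mod 2297 = 2296. x_2 ≡ −1, so 561 is not a witness.
Base 924: x_0 = 924^287 mod 2297 = 890. x_0 is neither 1 nor 2296, so continue squaring. x_1 = 890^2 mod 2297 = 1932. x_2 = 1932^2 mod 2297 = 2296. x_2 ≡ −1, so 924 is not a witness.
Base 1044: x_0 = 1044^287 mod 2297 = 2296. x_0 = 2296 ≡ −1, so 1044 is not a witness.
No listed base is a witness for 2297.

none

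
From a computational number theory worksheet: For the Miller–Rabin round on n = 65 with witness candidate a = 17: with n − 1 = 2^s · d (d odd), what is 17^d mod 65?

17

n − 1 = 64 = 2^6 · 1, so s = 6 and d = 1.
17^1 mod 65 = 17.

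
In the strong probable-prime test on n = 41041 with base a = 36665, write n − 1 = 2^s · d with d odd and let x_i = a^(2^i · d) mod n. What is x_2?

n − 1 = 41040 = 2^4 · 2565, so s = 4 and d = 2565.
x_0 = 36665^2565 mod 41041 = 24562.
x_1 = 24562^2 mod 41041 = 30185.
x_2 = 30185^2 mod 41041 = 24025.

24025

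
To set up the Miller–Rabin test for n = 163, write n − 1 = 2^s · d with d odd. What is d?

Halving: 162 → 81; 81 is odd.
So 162 = 2^1 · 81.

81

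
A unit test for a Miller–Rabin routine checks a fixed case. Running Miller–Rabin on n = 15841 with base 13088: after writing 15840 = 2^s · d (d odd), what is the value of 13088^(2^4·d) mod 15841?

n − 1 = 15840 = 2^5 · 495, so s = 5 and d = 495.
Repeated squaring mod 15841: 13088^1 ≡ 13088, 13088^2 ≡ 7011, 13088^4 ≡ 15339, 13088^8 ≡ 14389, 13088^16 ≡ 1451, 13088^32 ≡ 14389, 13088^64 ≡ 1451, 13088^128 ≡ 14389, 13088^256 ≡ 1451.
495 = 256 + 128 + 64 + 32 + 8 + 4 + 2 + 1, so 13088^495 ≡ 1451·14389·1451·14389·14389·15339·7011·13088 ≡ 6726 (mod 15841).
x_0 = 6726.
x_1 = 6726^2 mod 15841 = 13021.
x_2 = 13021^2 mod 15841 = 218.
x_3 = 218^2 mod 15841 = 1.
x_4 = 1^2 mod 15841 = 1.

1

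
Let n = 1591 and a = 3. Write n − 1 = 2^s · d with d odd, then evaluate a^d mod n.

n − 1 = 1590 = 2^1 · 795, so s = 1 and d = 795.
Repeated squaring mod 1591: 3^1 ≡ 3, 3^2 ≡ 9, 3^4 ≡ 81, 3^8 ≡ 197, 3^16 ≡ 625, 3^32 ≡ 830, 3^64 ≡ 1588, 3^128 ≡ 9, 3^256 ≡ 81, 3^512 ≡ 197.
795 = 512 + 256 + 16 + 8 + 2 + 1, so 3^795 ≡ 197·81·625·197·9·3 ≡ 1470 (mod 1591).

1470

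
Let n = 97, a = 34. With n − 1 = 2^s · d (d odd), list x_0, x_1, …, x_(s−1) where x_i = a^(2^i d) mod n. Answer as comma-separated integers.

19, 70, 50, 75, 96

n − 1 = 96 = 2^5 · 3, so s = 5 and d = 3.
x_0 = 34^3 mod 97 = 19.
x_1 = 19^2 mod 97 = 70.
x_2 = 70^2 mod 97 = 50.
x_3 = 50^2 mod 97 = 75.
x_4 = 75^2 mod 97 = 96.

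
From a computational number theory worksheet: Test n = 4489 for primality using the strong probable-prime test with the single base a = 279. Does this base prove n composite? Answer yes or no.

n − 1 = 4488 = 2^3 · 561, so s = 3 and d = 561.
By repeated squaring, 279^561 ≡ 4488 (mod 4489).
x_0 = 279^561 mod 4489 = 4488.
x_0 = 4488 ≡ −1, so 279 is not a witness.

no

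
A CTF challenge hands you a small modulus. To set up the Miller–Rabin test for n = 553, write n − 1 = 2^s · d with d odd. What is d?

69

Halving: 552 → 276 → 138 → 69; 69 is odd.
So 552 = 2^3 · 69.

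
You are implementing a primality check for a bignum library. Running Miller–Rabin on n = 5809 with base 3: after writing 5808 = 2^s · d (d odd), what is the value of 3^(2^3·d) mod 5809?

2579

n − 1 = 5808 = 2^4 · 363, so s = 4 and d = 363.
x_0 = 3^363 mod 5809 = 2987.
x_1 = 2987^2 mod 5809 = 5354.
x_2 = 5354^2 mod 5809 = 3710.
x_3 = 3710^2 mod 5809 = 2579.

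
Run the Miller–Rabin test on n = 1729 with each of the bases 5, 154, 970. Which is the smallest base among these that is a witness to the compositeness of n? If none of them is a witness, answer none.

5

n − 1 = 1728 = 2^6 · 27, so s = 6 and d = 27.
Base 5: x_0 = 5^27 mod 1729 = 1217. x_0 is neither 1 nor 1728, so continue squaring. x_1 = 1217^2 mod 1729 = 1065. x_2 = 1065^2 mod 1729 = 1. x_2 = 1 but x_1 ≠ ±1, a nontrivial square root of 1 — 5 is a witness and 1729 is composite.
Base 154: x_0 = 154^27 mod 1729 = 1253. x_0 is neither 1 nor 1728, so continue squaring. x_1 = 1253^2 mod 1729 = 77. x_2 = 77^2 mod 1729 = 742. x_3 = 742^2 mod 1729 = 742. x_4 = 742^2 mod 1729 = 742. x_5 = 742^2 mod 1729 = 742. Reached i = s−1 = 5 without hitting −1: 154 is a Miller–Rabin witness and 1729 is composite.
Base 970: x_0 = 970^27 mod 1729 = 1331. x_0 is neither 1 nor 1728, so continue squaring. x_1 = 1331^2 mod 1729 = 1065. x_2 = 1065^2 mod 1729 = 1. x_2 = 1 but x_1 ≠ ±1, a nontrivial square root of 1 — 970 is a witness and 1729 is composite.
The smallest witness among the given bases is 5.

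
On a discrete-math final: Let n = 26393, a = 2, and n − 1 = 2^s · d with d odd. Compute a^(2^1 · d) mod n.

n − 1 = 26392 = 2^3 · 3299, so s = 3 and d = 3299.
x_0 = 2^3299 mod 26393 = 16941.
x_1 = 16941^2 mod 26393 = 26392.

26392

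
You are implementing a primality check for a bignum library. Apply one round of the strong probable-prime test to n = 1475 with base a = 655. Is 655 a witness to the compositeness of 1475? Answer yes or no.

yes

n − 1 = 1474 = 2^1 · 737, so s = 1 and d = 737.
x_0 = 655^737 mod 1475 = 775.
x_0 ∉ {1, 1474} and s = 1, so 655 is a Miller–Rabin witness and 1475 is composite.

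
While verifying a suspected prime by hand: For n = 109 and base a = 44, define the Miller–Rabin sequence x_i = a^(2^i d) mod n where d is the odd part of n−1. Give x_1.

n − 1 = 108 = 2^2 · 27, so s = 2 and d = 27.
By repeated squaring, 44^27 ≡ 33 (mod 109).
x_0 = 33.
x_1 = 33^2 mod 109 = 108.

108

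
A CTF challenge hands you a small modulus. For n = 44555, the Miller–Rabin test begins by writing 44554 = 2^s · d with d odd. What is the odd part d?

22277

Halving: 44554 → 22277; 22277 is odd.
So 44554 = 2^1 · 22277.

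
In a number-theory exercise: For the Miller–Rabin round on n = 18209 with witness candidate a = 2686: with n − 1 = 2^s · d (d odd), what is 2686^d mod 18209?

15684

n − 1 = 18208 = 2^5 · 569, so s = 5 and d = 569.
2686^569 mod 18209 = 15684.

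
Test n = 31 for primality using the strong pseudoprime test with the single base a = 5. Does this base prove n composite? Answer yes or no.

n − 1 = 30 = 2^1 · 15, so s = 1 and d = 15.
x_0 = 5^15 mod 31 = 1.
x_0 = 1, so 5 is not a witness.

no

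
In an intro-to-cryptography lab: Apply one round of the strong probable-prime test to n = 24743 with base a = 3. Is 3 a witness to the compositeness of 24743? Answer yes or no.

n − 1 = 24742 = 2^1 · 12371, so s = 1 and d = 12371.
By repeated squaring, 3^12371 ≡ 12996 (mod 24743).
x_0 = 3^12371 mod 24743 = 12996.
x_0 ∉ {1, 24742} and s = 1, so 3 is a Miller–Rabin witness and 24743 is composite.

yes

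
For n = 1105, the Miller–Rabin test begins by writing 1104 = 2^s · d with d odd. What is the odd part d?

Halving: 1104 → 552 → 276 → 138 → 69; 69 is odd.
So 1104 = 2^4 · 69.

69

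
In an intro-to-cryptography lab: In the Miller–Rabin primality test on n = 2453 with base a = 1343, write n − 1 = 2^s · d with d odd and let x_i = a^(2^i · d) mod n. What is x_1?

1112

n − 1 = 2452 = 2^2 · 613, so s = 2 and d = 613.
By repeated squaring, 1343^613 ≡ 1640 (mod 2453).
x_0 = 1640.
x_1 = 1640^2 mod 2453 = 1112.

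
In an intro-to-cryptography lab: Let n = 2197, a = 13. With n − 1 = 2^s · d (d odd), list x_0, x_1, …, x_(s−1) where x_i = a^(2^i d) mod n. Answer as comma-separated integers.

n − 1 = 2196 = 2^2 · 549, so s = 2 and d = 549.
x_0 = 13^549 mod 2197 = 0.
x_1 = 0^2 mod 2197 = 0.

0, 0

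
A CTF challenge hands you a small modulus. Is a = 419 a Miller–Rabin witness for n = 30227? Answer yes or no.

n − 1 = 30226 = 2^1 · 15113, so s = 1 and d = 15113.
x_0 = 419^15113 mod 30227 = 26741.
x_0 ∉ {1, 30226} and s = 1, so 419 is a Miller–Rabin witness and 30227 is composite.

yes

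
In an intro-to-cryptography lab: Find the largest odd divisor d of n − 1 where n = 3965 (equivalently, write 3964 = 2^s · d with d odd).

991

Halving: 3964 → 1982 → 991; 991 is odd.
So 3964 = 2^2 · 991.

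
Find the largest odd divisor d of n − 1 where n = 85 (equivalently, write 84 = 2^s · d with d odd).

Halving: 84 → 42 → 21; 21 is odd.
So 84 = 2^2 · 21.

21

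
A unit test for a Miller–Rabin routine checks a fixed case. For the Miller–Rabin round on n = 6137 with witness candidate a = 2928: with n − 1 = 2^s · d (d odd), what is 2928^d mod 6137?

965

n − 1 = 6136 = 2^3 · 767, so s = 3 and d = 767.
Repeated squaring mod 6137: 2928^1 ≡ 2928, 2928^2 ≡ 5932, 2928^4 ≡ 5203, 2928^8 ≡ 902, 2928^16 ≡ 3520, 2928^32 ≡ 5934, 2928^64 ≡ 4387, 2928^128 ≡ 137, 2928^256 ≡ 358, 2928^512 ≡ 5424.
767 = 512 + 128 + 64 + 32 + 16 + 8 + 4 + 2 + 1, so 2928^767 ≡ 5424·137·4387·5934·3520·902·5203·5932·2928 ≡ 965 (mod 6137).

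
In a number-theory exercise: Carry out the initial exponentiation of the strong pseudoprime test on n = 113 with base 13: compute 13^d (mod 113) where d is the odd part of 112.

69

n − 1 = 112 = 2^4 · 7, so s = 4 and d = 7.
Repeated squaring mod 113: 13^1 ≡ 13, 13^2 ≡ 56, 13^4 ≡ 85.
7 = 4 + 2 + 1, so 13^7 ≡ 85·56·13 ≡ 69 (mod 113).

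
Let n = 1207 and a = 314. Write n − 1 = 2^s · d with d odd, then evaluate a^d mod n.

172

n − 1 = 1206 = 2^1 · 603, so s = 1 and d = 603.
Repeated squaring mod 1207: 314^1 ≡ 314, 314^2 ≡ 829, 314^4 ≡ 458, 314^8 ≡ 953, 314^16 ≡ 545, 314^32 ≡ 103, 314^64 ≡ 953, 314^128 ≡ 545, 314^256 ≡ 103, 314^512 ≡ 953.
603 = 512 + 64 + 16 + 8 + 2 + 1, so 314^603 ≡ 953·953·545·953·829·314 ≡ 172 (mod 1207).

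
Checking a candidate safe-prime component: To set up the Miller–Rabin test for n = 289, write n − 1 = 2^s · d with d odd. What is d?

9

Halving: 288 → 144 → 72 → 36 → 18 → 9; 9 is odd.
So 288 = 2^5 · 9.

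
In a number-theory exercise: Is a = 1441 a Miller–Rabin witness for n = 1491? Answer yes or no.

n − 1 = 1490 = 2^1 · 745, so s = 1 and d = 745.
x_0 = 1441^745 mod 1491 = 538.
x_0 ∉ {1, 1490} and s = 1, so 1441 is a Miller–Rabin witness and 1491 is composite.

yes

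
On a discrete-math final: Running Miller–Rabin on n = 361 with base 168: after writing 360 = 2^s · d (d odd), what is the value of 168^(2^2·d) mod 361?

20

n − 1 = 360 = 2^3 · 45, so s = 3 and d = 45.
x_0 = 168^45 mod 361 = 96.
x_1 = 96^2 mod 361 = 191.
x_2 = 191^2 mod 361 = 20.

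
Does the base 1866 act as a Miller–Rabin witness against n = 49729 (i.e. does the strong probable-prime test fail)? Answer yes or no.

n − 1 = 49728 = 2^6 · 777, so s = 6 and d = 777.
x_0 = 1866^777 mod 49729 = 13381.
x_0 is neither 1 nor 49728, so continue squaring.
x_1 = 13381^2 mod 49729 = 26761.
x_2 = 26761^2 mod 49729 = 3792.
x_3 = 3792^2 mod 49729 = 7583.
x_4 = 7583^2 mod 49729 = 15165.
x_5 = 15165^2 mod 49729 = 30329.
Reached i = s−1 = 5 without hitting −1: 1866 is a Miller–Rabin witness and 49729 is composite.

yes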